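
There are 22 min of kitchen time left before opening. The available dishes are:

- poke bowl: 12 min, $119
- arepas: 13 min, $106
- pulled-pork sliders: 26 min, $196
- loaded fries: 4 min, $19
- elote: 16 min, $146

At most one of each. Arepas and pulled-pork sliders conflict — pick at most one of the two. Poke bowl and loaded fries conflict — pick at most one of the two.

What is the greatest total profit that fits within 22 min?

165

Best packing: loaded fries + elote — 20 min, 165 total.
No other feasible combination exceeds 165.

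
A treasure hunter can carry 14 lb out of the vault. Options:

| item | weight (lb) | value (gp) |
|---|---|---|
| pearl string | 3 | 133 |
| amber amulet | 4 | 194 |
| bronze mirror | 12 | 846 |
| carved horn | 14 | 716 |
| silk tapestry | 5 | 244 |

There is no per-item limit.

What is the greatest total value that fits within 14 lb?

Best packing: bronze mirror — 12 lb, 846 total.

846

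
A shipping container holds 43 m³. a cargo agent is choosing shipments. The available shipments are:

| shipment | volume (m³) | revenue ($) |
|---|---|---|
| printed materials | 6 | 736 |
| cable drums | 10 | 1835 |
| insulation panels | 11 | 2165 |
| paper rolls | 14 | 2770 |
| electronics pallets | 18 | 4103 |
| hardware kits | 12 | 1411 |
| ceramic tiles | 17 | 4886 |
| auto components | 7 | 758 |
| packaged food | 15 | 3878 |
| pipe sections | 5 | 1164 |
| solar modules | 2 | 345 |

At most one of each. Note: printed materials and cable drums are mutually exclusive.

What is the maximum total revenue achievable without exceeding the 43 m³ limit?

10929

Filling by ratio: ceramic tiles + packaged food + pipe sections + solar modules for 10273, with 4 m³ left unused.
Replace pipe sections and solar modules with insulation panels: the trade gains 656 net, giving 10929 at 43 m³.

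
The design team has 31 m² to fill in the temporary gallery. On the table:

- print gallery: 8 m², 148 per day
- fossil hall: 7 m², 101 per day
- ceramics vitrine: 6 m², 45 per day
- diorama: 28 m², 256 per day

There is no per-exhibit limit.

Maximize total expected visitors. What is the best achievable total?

545

By expected visitors per m²: print gallery 18.50, fossil hall 14.43, diorama 9.14, ceramics vitrine 7.50 lead.
3×print gallery + fossil hall uses 31 of the 31 m² and totals 545.
Nothing else within 31 m² beats 545.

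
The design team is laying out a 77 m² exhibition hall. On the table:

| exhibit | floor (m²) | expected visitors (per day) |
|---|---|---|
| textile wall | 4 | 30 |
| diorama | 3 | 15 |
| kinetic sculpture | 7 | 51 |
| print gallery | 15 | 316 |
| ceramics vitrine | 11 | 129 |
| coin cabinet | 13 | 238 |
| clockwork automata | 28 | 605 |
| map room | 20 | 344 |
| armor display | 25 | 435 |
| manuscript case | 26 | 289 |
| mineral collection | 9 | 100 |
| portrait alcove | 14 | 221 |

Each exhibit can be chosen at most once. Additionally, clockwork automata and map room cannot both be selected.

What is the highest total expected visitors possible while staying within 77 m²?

1456

Best packing: print gallery + clockwork automata + armor display + mineral collection — 77 m², 1456 total.
Nothing else feasible within 77 m² beats 1456.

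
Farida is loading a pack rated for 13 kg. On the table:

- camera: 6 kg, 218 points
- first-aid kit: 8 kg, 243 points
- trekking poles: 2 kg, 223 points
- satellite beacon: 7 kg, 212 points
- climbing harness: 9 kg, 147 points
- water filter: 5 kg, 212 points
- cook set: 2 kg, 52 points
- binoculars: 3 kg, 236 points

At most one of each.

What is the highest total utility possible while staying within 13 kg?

729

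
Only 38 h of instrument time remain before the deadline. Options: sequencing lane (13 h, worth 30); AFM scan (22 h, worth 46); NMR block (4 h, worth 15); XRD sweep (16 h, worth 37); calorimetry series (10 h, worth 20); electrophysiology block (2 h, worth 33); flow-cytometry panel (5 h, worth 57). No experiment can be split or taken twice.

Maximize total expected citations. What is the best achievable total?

162

Best packing: NMR block + XRD sweep + calorimetry series + electrophysiology block + flow-cytometry panel — 37 h, 162 total.
An exhaustive check of the 128 subsets confirms 162.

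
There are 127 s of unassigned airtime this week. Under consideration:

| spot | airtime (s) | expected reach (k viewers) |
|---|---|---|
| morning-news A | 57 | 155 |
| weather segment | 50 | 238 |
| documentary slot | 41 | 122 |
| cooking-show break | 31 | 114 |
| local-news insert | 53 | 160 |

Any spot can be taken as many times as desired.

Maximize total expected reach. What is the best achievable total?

2×weather segment uses 100 of the 127 s and totals 476.
No other feasible combination exceeds 476.

476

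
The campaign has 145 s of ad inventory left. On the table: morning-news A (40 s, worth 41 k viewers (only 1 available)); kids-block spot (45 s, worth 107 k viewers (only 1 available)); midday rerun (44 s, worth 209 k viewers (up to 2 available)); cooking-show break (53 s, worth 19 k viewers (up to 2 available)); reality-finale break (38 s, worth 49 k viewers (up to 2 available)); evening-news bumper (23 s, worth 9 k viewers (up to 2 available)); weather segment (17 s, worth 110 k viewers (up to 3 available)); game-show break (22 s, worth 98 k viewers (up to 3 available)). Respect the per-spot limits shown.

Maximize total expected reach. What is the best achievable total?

748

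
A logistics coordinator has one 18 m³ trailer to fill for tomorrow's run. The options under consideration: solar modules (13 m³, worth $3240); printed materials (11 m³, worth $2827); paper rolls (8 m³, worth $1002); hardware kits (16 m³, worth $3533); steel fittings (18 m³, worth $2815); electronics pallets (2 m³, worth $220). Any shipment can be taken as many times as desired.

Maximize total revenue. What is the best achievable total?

Filling by ratio: printed materials + 3×electronics pallets for 3487, with 1 m³ left unused.
The 15 m³ tied up in printed materials and 2×electronics pallets is better spent on hardware kits — total rises to 3753 (18 m³).
No other feasible combination exceeds 3753.

3753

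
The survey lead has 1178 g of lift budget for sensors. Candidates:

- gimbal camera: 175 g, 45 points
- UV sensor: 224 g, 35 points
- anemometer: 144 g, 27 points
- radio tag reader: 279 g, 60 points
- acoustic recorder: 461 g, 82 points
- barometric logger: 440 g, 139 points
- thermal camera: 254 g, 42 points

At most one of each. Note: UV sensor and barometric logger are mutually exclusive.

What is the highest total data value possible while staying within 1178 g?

By data value per g: barometric logger 0.32, gimbal camera 0.26, radio tag reader 0.22 lead.
The ratio heuristic lands on gimbal camera + anemometer + radio tag reader + barometric logger (271) but leaves 140 g idle.
The 144 g tied up in anemometer is better spent on thermal camera — total rises to 286 (1148 g).
The closest alternative, gimbal camera + anemometer + radio tag reader + barometric logger, reaches only 271.

286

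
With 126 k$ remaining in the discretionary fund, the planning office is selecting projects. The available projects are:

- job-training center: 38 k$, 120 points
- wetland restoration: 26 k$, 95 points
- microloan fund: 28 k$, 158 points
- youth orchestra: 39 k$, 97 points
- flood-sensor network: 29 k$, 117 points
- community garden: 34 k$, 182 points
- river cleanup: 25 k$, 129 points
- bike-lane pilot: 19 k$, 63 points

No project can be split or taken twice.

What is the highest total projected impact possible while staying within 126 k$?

589

Density check — microloan fund 5.64, community garden 5.35, river cleanup 5.16, flood-sensor network 4.03 are the best per k$.
Taking the top-ratio projects first gives microloan fund + flood-sensor network + community garden + river cleanup for 586 (116 k$).
Replace flood-sensor network with job-training center: the trade gains 3 net, giving 589 at 125 k$.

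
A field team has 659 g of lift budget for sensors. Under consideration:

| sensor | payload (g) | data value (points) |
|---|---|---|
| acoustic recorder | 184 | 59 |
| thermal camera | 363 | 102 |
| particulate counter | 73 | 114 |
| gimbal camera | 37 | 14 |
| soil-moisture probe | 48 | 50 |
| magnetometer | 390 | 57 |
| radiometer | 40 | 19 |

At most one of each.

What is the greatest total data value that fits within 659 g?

Density check — particulate counter 1.56, soil-moisture probe 1.04, radiometer 0.47, gimbal camera 0.38 are the best per g.
Filling by ratio: acoustic recorder + particulate counter + gimbal camera + soil-moisture probe + radiometer for 256, with 277 g left unused.
Replace acoustic recorder with thermal camera: the trade gains 43 net, giving 299 at 561 g.

299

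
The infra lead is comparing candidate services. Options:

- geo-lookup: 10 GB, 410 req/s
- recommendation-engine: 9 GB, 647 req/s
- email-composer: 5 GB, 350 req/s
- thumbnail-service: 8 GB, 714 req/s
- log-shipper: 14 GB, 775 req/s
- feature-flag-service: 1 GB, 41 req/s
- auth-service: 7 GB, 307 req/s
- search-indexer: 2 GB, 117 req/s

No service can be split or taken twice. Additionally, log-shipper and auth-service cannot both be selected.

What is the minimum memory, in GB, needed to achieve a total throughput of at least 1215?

Look for the lowest-memory combination reaching 1215.
Taking email-composer + thumbnail-service + feature-flag-service + search-indexer gives 1222 (≥ 1215) for 16 GB.
Any bundle with less than 16 GB falls short of 1215.

16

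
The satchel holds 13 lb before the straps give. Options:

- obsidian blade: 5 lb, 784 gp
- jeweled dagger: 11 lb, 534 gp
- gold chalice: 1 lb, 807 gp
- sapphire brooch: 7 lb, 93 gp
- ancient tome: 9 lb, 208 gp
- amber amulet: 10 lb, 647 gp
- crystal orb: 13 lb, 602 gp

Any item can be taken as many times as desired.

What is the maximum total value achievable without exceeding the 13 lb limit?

10491

Taking 13×gold chalice: 13 lb used, 10491 in value.
That's the maximum — no swap from here does better than 10491.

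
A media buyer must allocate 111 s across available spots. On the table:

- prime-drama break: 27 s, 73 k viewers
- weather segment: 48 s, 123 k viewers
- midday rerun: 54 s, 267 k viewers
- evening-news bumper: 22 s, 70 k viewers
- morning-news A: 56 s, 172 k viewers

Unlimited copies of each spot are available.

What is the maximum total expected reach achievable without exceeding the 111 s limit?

534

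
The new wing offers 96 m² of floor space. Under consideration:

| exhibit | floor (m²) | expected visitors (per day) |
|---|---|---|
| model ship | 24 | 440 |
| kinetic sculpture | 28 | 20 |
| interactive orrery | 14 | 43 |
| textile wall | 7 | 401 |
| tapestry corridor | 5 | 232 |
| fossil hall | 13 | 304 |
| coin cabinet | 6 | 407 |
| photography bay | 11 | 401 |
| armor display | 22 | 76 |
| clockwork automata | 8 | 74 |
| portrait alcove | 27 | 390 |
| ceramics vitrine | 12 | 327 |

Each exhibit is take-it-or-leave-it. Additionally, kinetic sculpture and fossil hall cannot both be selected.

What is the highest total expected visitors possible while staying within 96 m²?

2598

Greedy by ratio would take model ship + textile wall + tapestry corridor + fossil hall + coin cabinet + photography bay + clockwork automata + ceramics vitrine: 86 m² used, total 2586.
The 21 m² tied up in fossil hall and clockwork automata is better spent on portrait alcove — total rises to 2598 (92 m²).
Runner-up model ship + textile wall + tapestry corridor + fossil hall + coin cabinet + photography bay + clockwork automata + ceramics vitrine tops out at 2586.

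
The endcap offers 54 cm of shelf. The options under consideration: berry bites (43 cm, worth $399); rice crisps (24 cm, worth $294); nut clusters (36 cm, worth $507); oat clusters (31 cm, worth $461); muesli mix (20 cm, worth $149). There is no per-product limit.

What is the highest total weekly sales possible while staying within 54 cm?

610

Density check — oat clusters 14.87, nut clusters 14.08, rice crisps 12.25 are the best per cm.
Taking oat clusters + muesli mix: 51 cm used, 610 in weekly sales.
No other feasible combination exceeds 610.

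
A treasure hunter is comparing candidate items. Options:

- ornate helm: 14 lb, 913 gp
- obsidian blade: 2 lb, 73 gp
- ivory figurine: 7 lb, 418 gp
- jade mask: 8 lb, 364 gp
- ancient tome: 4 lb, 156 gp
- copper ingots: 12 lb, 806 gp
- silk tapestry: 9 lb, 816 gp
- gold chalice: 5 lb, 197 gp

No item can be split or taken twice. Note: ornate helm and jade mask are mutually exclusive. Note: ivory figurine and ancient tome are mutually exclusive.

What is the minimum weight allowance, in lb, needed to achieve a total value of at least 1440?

Look for the lowest-weight combination reaching 1440.
copper ingots + silk tapestry reaches 1622 using 21 lb.
No combination under 21 lb hits 1440.

21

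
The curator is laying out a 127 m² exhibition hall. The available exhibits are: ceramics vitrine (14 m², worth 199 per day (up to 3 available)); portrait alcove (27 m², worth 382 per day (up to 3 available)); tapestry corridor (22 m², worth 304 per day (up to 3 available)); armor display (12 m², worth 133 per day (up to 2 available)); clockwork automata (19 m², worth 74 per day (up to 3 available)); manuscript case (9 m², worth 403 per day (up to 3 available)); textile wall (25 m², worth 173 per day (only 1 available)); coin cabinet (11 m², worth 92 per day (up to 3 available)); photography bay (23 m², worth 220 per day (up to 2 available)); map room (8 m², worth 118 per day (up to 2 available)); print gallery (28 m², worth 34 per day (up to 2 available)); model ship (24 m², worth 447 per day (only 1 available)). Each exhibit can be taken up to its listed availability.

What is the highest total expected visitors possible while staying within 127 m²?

2737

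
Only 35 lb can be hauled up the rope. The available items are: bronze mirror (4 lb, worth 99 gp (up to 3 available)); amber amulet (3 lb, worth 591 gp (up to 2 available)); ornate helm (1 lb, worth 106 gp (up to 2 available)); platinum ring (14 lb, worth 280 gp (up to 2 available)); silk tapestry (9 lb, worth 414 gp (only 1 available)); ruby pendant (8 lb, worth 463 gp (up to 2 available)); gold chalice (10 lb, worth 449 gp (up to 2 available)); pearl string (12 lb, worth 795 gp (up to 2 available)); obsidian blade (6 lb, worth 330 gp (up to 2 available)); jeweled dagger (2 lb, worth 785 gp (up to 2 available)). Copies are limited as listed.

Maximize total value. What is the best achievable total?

4448

Density check — jeweled dagger 392.50, amber amulet 197.00, ornate helm 106.00 are the best per lb.
The ratio heuristic lands on 2×amber amulet + 2×ornate helm + ruby pendant + pearl string + 2×jeweled dagger (4222) but leaves 3 lb idle.
Dropping ornate helm and ruby pendant frees 9 lb; slotting in pearl string (12 lb) lifts the total to 4448 at 35 lb.
Every other selection either busts 35 lb or exceeds an availability limit or fails to beat 4448.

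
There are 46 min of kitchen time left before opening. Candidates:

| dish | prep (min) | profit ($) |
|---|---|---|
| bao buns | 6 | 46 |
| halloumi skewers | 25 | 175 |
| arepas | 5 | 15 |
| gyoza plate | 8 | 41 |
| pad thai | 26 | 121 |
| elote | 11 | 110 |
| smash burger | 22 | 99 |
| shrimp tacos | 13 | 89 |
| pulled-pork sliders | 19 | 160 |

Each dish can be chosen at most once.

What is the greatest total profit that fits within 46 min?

A density-first pass picks bao buns + gyoza plate + elote + pulled-pork sliders — 357 at 44 min.
Dropping bao buns and gyoza plate frees 14 min; slotting in shrimp tacos (13 min) lifts the total to 359 at 43 min.
An exhaustive check of the 512 subsets confirms 359.

359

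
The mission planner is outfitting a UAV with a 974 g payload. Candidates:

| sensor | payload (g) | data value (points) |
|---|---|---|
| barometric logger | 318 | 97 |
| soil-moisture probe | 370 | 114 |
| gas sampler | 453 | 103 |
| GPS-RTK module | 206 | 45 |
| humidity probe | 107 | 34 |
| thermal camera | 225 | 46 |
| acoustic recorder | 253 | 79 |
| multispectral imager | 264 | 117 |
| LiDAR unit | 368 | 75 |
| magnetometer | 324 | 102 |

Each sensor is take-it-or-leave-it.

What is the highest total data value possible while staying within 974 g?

Filling by ratio: humidity probe + acoustic recorder + multispectral imager + magnetometer for 332, with 26 g left unused.
Replace humidity probe and acoustic recorder with soil-moisture probe: the trade gains 1 net, giving 333 at 958 g.
Every other selection either busts 974 g or fails to beat 333.

333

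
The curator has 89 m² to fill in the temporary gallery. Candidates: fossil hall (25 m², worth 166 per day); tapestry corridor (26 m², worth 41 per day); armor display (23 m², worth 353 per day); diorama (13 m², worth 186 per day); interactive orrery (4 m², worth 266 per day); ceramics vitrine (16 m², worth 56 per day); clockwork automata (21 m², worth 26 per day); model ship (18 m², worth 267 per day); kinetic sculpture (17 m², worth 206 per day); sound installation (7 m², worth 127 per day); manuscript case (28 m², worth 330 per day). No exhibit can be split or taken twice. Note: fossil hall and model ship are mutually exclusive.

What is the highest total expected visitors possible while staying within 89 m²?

1405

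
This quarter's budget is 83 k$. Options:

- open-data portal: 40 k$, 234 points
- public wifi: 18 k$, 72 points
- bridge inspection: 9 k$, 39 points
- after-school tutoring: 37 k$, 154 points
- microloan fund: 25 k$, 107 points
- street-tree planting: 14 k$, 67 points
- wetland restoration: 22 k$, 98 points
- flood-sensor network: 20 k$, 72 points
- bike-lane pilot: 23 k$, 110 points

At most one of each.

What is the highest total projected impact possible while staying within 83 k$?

A density-first pass picks open-data portal + street-tree planting + bike-lane pilot — 411 at 77 k$.
The 14 k$ tied up in street-tree planting is better spent on public wifi — total rises to 416 (81 k$).
Open-data portal + flood-sensor network + bike-lane pilot (83 k$) also reaches 416 — a tie, but nothing goes higher.

416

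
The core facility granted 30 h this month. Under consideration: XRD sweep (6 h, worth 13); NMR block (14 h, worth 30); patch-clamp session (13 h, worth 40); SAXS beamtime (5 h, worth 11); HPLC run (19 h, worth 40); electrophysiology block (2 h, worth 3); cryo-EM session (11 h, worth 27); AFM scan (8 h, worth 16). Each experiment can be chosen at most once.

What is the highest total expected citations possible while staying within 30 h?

By expected citations per h: patch-clamp session 3.08, cryo-EM session 2.45, SAXS beamtime 2.20, XRD sweep 2.17 lead.
Taking the top-ratio experiments first gives patch-clamp session + SAXS beamtime + cryo-EM session for 78 (29 h).
The 5 h tied up in SAXS beamtime is better spent on XRD sweep — total rises to 80 (30 h).
Runner-up patch-clamp session + SAXS beamtime + cryo-EM session tops out at 78.

80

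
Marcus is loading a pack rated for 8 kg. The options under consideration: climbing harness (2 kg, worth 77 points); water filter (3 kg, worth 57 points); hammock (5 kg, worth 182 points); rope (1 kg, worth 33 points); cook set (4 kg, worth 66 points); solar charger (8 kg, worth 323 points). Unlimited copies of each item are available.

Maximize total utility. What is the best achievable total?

By utility per kg: solar charger 40.38, climbing harness 38.50, hammock 36.40, rope 33.00 lead.
Best packing: solar charger — 8 kg, 323 total.
Nothing else within 8 kg beats 323.

323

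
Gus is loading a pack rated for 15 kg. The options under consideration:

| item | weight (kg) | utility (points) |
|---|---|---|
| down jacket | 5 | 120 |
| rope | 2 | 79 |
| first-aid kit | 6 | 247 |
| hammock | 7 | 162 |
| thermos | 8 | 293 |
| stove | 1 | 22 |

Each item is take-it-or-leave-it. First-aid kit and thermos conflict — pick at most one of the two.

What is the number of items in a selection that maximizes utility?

3

Best achievable utility is 492.
One optimal bundle: down jacket + rope + thermos (15 kg).
Every optimal selection uses 3 items.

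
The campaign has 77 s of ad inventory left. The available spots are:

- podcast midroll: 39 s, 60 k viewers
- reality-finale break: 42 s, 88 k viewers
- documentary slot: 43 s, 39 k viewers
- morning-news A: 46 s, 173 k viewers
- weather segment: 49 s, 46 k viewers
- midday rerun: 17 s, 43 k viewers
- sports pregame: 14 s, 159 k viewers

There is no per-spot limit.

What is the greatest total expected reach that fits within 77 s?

795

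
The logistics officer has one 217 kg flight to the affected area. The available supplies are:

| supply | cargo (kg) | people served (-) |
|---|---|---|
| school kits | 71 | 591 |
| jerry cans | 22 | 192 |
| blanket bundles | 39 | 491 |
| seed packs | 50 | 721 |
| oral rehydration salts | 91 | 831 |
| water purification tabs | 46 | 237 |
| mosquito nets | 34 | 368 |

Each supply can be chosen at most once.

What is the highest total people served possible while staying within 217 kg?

2411

By people served per kg: seed packs 14.42, blanket bundles 12.59, mosquito nets 10.82, oral rehydration salts 9.13 lead.
The ratio ordering already packs tightly: blanket bundles + seed packs + oral rehydration salts + mosquito nets, 214 kg, 2411.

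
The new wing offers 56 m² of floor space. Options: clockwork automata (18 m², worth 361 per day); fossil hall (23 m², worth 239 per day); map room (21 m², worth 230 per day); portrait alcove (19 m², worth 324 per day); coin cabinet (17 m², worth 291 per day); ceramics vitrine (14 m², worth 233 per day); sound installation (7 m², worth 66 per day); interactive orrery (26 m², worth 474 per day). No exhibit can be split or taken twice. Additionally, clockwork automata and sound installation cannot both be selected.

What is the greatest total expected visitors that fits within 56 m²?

Density check — clockwork automata 20.06, interactive orrery 18.23, coin cabinet 17.12 are the best per m².
Best packing: clockwork automata + portrait alcove + coin cabinet — 54 m², 976 total.
Runner-up clockwork automata + portrait alcove + ceramics vitrine tops out at 918.

976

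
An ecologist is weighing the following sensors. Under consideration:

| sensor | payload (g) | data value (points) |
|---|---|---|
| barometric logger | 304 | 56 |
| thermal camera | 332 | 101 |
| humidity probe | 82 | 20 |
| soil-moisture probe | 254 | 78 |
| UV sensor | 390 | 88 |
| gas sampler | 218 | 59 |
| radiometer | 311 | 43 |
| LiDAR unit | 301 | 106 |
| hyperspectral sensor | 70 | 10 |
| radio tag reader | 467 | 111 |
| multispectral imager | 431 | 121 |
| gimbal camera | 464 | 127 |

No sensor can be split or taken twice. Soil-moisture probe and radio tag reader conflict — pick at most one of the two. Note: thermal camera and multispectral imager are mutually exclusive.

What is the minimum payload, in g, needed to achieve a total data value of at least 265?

851

Need the lightest bundle worth ≥ 265.
Taking thermal camera + gas sampler + LiDAR unit gives 266 (≥ 265) for 851 g.
Below 851 g the best achievable stays under 265.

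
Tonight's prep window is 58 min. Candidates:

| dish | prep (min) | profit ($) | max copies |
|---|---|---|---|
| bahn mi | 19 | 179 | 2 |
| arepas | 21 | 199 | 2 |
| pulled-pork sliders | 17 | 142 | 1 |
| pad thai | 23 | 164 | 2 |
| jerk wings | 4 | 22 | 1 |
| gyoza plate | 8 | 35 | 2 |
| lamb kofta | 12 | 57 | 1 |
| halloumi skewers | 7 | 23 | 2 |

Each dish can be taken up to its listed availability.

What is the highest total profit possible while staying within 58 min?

Greedy by ratio would take 2×arepas + jerk wings + lamb kofta: 58 min used, total 477.
A better packing is bahn mi + arepas + pulled-pork sliders: 57 min, total 520.

520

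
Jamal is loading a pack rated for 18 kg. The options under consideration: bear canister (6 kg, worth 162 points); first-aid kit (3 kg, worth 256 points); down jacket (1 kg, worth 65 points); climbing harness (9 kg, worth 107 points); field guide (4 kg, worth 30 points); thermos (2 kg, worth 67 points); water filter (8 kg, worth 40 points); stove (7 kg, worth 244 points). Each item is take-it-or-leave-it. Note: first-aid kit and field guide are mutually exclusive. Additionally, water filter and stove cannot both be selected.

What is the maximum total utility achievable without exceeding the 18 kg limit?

729

Bear canister + first-aid kit + thermos + stove uses 18 of the 18 kg and totals 729.
That's the maximum — no feasible swap from here does better than 729.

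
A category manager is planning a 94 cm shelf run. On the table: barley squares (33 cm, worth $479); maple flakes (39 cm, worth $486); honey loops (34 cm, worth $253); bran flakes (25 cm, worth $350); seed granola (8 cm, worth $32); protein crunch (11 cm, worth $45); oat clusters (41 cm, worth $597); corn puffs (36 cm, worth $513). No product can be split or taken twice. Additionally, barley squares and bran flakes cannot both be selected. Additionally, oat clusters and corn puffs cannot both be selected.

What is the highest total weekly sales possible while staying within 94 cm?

By weekly sales per cm: oat clusters 14.56, barley squares 14.52, corn puffs 14.25 lead.
Barley squares + seed granola + protein crunch + oat clusters uses 93 of the 94 cm and totals 1153.
Runner-up maple flakes + protein crunch + oat clusters tops out at 1128.

1153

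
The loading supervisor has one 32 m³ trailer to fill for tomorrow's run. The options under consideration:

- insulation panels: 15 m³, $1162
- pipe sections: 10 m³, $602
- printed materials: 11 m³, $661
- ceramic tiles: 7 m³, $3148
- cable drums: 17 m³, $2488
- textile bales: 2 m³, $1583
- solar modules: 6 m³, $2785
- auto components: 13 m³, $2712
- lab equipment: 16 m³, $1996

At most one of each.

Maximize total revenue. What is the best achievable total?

Ranking by ratio (revenue/m³): textile bales 791.50, solar modules 464.17, ceramic tiles 449.71, auto components 208.62.
Best packing: ceramic tiles + textile bales + solar modules + auto components — 28 m³, 10228 total.
Runner-up ceramic tiles + cable drums + textile bales + solar modules tops out at 10004.

10228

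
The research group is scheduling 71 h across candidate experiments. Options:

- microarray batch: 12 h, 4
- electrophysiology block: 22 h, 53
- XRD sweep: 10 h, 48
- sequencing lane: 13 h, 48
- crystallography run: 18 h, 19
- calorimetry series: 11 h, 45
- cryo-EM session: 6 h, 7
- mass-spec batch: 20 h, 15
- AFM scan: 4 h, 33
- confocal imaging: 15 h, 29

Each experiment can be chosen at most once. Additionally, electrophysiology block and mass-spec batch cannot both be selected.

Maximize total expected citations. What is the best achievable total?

234

Density check — AFM scan 8.25, XRD sweep 4.80, calorimetry series 4.09, sequencing lane 3.69 are the best per h.
Taking electrophysiology block + XRD sweep + sequencing lane + calorimetry series + cryo-EM session + AFM scan: 66 h used, 234 in expected citations.
No other feasible combination exceeds 234.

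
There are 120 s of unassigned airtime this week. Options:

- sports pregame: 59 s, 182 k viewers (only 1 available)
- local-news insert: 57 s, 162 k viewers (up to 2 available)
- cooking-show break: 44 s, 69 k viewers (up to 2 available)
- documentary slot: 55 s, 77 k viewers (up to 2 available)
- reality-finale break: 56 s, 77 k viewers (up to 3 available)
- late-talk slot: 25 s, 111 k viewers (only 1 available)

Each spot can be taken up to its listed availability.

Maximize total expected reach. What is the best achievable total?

344

Taking the top-ratio spots first gives sports pregame + late-talk slot for 293 (84 s).
Dropping late-talk slot frees 25 s; slotting in local-news insert (57 s) lifts the total to 344 at 116 s.
Every other selection either busts 120 s or exceeds an availability limit or fails to beat 344.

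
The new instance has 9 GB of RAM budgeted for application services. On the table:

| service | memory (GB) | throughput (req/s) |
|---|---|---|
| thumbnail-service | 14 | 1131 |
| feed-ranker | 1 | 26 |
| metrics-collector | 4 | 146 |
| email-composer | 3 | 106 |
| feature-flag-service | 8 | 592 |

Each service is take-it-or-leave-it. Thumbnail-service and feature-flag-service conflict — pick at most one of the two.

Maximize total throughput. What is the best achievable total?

618

Taking feed-ranker + feature-flag-service: 9 GB used, 618 in throughput.
Nothing else feasible within 9 GB beats 618.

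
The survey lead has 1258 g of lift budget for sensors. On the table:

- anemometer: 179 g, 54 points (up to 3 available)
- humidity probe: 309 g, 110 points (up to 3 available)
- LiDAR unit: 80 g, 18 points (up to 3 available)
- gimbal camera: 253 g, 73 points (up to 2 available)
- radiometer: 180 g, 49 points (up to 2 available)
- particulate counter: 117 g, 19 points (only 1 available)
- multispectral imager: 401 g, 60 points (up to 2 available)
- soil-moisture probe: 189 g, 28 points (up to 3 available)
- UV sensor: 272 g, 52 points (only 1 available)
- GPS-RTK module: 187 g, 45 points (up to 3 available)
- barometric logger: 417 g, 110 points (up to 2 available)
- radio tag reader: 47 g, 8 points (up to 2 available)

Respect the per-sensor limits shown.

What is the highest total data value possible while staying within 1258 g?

The ratio heuristic lands on anemometer + 3×humidity probe + LiDAR unit + radio tag reader (410) but leaves 25 g idle.
Dropping anemometer and LiDAR unit frees 259 g; slotting in gimbal camera (253 g) lifts the total to 411 at 1227 g.
Nothing else within 1258 g beats 411.

411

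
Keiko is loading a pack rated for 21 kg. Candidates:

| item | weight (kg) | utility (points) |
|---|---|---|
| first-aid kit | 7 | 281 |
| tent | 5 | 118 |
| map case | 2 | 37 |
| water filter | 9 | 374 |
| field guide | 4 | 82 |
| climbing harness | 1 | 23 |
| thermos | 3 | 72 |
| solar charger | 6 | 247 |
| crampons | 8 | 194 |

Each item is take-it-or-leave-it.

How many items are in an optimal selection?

Optimal total is 773.
first-aid kit + tent + water filter hits 773 at 21 kg.
All optima have 3 items.

3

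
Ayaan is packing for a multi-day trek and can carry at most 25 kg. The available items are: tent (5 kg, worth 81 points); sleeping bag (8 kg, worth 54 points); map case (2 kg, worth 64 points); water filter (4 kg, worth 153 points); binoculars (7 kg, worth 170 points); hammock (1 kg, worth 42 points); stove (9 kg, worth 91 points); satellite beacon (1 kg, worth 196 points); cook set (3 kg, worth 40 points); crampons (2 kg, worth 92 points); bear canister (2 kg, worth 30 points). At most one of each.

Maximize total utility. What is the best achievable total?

838

The ratio heuristic lands on tent + map case + water filter + binoculars + hammock + satellite beacon + crampons + bear canister (828) but leaves 1 kg idle.
Replace bear canister with cook set: the trade gains 10 net, giving 838 at 25 kg.
Nothing else within 25 kg beats 838.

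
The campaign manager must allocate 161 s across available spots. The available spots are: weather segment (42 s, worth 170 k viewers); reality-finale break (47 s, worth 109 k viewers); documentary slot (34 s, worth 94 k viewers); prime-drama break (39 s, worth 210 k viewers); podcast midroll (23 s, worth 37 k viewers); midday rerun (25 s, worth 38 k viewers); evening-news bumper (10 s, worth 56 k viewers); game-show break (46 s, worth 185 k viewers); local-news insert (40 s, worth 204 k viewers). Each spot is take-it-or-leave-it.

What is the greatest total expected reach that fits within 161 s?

Ranking by ratio (expected reach/s): evening-news bumper 5.60, prime-drama break 5.38, local-news insert 5.10.
A density-first pass picks weather segment + prime-drama break + podcast midroll + evening-news bumper + local-news insert — 677 at 154 s.
Reworking the packing: documentary slot + prime-drama break + game-show break + local-news insert uses 159 s and improves the total to 693.
The spare 2 s is too small for any remaining spot, and no exchange beats 693.

693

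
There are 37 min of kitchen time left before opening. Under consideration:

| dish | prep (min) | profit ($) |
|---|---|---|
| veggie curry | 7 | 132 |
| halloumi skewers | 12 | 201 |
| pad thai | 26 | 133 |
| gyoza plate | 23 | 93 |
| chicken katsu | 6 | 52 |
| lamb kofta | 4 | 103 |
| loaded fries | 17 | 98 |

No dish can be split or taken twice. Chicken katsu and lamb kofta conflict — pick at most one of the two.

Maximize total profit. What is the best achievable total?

436

Best packing: veggie curry + halloumi skewers + lamb kofta — 23 min, 436 total.
Runner-up veggie curry + halloumi skewers + loaded fries tops out at 431.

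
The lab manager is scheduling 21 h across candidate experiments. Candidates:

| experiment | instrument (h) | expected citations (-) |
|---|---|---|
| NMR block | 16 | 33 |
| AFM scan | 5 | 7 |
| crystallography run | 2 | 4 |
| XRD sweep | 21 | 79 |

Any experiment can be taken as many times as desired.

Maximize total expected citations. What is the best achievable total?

By expected citations per h: XRD sweep 3.76, NMR block 2.06, crystallography run 2.00 lead.
Best packing: XRD sweep — 21 h, 79 total.
No other feasible combination exceeds 79.

79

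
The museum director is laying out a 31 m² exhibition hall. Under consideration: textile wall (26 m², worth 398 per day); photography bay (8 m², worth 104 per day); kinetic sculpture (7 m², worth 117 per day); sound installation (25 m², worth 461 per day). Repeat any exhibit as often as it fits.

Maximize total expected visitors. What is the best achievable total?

468

The ratio heuristic lands on sound installation (461) but leaves 6 m² idle.
Dropping sound installation frees 25 m²; slotting in 4×kinetic sculpture (28 m²) lifts the total to 468 at 28 m².
No other feasible combination exceeds 468.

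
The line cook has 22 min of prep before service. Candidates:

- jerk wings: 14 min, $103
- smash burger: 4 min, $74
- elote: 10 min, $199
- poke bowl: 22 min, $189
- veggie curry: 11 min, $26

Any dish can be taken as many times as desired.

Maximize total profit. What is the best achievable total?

421

Greedy by ratio would take 2×elote: 20 min used, total 398.
Replace elote with 3×smash burger: the trade gains 23 net, giving 421 at 22 min.
Nothing else within 22 min beats 421.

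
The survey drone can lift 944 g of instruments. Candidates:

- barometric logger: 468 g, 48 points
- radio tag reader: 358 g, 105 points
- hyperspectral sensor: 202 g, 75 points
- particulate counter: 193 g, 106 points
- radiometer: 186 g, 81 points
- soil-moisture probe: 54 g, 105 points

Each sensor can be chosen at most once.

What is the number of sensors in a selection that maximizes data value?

4

Best achievable data value is 397.
radio tag reader + particulate counter + radiometer + soil-moisture probe hits 397 at 791 g.
Every optimal selection uses 4 sensors.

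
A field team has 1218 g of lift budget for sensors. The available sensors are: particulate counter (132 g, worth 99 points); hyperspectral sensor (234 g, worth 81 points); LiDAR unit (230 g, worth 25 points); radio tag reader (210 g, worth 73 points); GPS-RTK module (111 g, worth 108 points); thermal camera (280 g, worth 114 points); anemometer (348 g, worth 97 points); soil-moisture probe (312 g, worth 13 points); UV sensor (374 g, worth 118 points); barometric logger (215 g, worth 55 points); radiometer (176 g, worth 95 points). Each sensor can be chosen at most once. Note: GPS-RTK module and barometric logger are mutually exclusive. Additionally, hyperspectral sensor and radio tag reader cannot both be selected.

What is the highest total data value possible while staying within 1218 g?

534

Taking particulate counter + GPS-RTK module + thermal camera + UV sensor + radiometer: 1073 g used, 534 in data value.
An exhaustive check of the 2048 subsets confirms 534.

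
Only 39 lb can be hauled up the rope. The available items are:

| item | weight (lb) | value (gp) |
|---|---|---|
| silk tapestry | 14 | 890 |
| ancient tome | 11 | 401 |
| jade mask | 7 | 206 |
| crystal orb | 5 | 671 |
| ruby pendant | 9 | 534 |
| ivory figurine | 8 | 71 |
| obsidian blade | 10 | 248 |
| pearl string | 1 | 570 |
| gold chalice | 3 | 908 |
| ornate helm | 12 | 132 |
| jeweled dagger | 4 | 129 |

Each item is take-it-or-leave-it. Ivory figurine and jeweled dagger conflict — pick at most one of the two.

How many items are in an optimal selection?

6

Best achievable value is 3779.
One optimal bundle: silk tapestry + jade mask + crystal orb + ruby pendant + pearl string + gold chalice (39 lb).
Any selection reaching 3779 contains exactly 6 items.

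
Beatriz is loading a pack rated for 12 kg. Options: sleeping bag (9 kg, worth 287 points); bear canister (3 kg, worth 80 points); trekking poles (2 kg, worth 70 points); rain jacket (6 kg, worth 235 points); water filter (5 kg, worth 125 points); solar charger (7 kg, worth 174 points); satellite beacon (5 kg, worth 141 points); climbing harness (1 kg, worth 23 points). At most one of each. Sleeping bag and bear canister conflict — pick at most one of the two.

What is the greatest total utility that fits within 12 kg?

Bear canister + trekking poles + rain jacket + climbing harness uses 12 of the 12 kg and totals 408.
No other feasible combination exceeds 408.

408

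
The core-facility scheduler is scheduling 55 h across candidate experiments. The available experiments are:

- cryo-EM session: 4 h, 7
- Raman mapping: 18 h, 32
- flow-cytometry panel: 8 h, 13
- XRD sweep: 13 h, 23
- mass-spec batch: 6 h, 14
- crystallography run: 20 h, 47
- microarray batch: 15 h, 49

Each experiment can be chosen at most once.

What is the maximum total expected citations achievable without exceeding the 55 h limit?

133

Ranking by ratio (expected citations/h): microarray batch 3.27, crystallography run 2.35, mass-spec batch 2.33, Raman mapping 1.78.
The ratio ordering already packs tightly: XRD sweep + mass-spec batch + crystallography run + microarray batch, 54 h, 133.
Runner-up cryo-EM session + flow-cytometry panel + mass-spec batch + crystallography run + microarray batch tops out at 130.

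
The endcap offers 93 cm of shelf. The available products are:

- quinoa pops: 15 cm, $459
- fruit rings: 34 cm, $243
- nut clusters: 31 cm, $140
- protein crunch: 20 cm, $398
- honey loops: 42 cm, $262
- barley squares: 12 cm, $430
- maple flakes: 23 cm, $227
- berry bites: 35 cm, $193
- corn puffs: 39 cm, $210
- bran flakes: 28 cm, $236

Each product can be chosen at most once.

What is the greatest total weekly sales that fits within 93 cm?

Ranking by ratio (weekly sales/cm): barley squares 35.83, quinoa pops 30.60, protein crunch 19.90, maple flakes 9.87.
Greedy by ratio would take quinoa pops + protein crunch + barley squares + maple flakes: 70 cm used, total 1514.
Replace maple flakes with honey loops: the trade gains 35 net, giving 1549 at 89 cm.
That's the maximum — no swap from here does better than 1549.

1549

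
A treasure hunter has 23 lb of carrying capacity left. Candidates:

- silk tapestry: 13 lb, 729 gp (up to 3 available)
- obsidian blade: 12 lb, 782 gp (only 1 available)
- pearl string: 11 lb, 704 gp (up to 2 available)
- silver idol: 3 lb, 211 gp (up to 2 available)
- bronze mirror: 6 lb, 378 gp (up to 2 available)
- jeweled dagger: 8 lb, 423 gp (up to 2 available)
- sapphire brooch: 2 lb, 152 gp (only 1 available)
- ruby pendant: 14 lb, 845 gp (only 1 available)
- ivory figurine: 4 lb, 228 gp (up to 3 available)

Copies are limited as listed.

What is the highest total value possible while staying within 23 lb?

Density check — sapphire brooch 76.00, silver idol 70.33, obsidian blade 65.17, pearl string 64.00 are the best per lb.
Taking the top-ratio items first gives obsidian blade + 2×silver idol + sapphire brooch for 1356 (20 lb).
The 3 lb tied up in silver idol is better spent on bronze mirror — total rises to 1523 (23 lb).
That's the maximum — no swap from here does better than 1523.

1523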